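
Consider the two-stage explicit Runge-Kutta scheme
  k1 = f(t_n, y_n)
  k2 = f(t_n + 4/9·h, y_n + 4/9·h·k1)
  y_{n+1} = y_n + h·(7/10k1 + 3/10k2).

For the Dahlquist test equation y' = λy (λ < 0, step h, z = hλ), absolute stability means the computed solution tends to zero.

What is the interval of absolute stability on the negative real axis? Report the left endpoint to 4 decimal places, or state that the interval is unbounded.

With y'=λy (z=hλ):
  k1=λy_n ⇒ h·k1=z·y_n;  k2=λ(1+4/9z)y_n ⇒ h·k2=z(1+4/9z)y_n
  y_{n+1}/y_n = 1 + 7/10z + 3/10z(1+4/9z) = 1 + z + 2/15z²
  ⇒ R(z) = 1 + z + 2/15z².

Need |R(x)|<1, x<0.
x=-1.69: |R|=0.3092
R=1: x+2/15x²=0 ⇒ x=−15/2=-7.5000; min R=1−1/(4·2/15)=-0.8750>−1
Confirm numerically:
  x=-6.898: |R|=0.44632 <1
  x=-5.149: |R|=0.61404 <1
  x=-4.161: |R|=0.85248 <1
  x=-3.807: |R|=0.87457 <1
  x=-7.784: |R|=1.29475 >1
  x=-7.659: |R|=1.16237 >1
  x=-7.525: |R|=1.02508 >1
Interval (-7.5000, 0).

z∈(-7.5000,0).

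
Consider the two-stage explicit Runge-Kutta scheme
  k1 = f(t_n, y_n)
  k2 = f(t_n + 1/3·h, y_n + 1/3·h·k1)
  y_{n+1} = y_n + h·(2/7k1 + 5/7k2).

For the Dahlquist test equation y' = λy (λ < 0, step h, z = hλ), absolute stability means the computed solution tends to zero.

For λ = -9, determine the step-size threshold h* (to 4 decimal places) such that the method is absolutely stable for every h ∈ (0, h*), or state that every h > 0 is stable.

(-4.2000,0); λ=-9 ⇒ h* = (21/5)/9 = 0.4667.

With y'=λy (z=hλ):
  k1=λy_n ⇒ h·k1=z·y_n;  k2=λ(1+1/3z)y_n ⇒ h·k2=z(1+1/3z)y_n
  y_{n+1}/y_n = 1 + 2/7z + 5/7z(1+1/3z) = 1 + z + 5/21z²
  R(z) = 1 + z + 5/21z².

Find x<0 with |R(x)|<1.
x=-1.74: |R|=0.0191
R=1: x+5/21x²=0 ⇒ x=−21/5=-4.2000; min R=1−1/(4·5/21)=-0.0500>−1
Confirm numerically:
  x=-4.012: |R|=0.82042 <1
  x=-2.801: |R|=0.06700 <1
  x=-2.168: |R|=0.04890 <1
  x=-4.710: |R|=1.57193 >1
  x=-4.678: |R|=1.53240 >1
Stable set (-4.2000, 0).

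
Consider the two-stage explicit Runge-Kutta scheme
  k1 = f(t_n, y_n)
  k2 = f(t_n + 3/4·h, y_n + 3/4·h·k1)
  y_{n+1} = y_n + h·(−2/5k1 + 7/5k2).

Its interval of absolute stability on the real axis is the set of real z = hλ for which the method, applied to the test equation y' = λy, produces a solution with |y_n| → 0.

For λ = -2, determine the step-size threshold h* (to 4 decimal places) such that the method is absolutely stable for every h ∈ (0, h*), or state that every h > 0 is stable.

(-0.9524,0); λ=-2 ⇒ h* = (20/21)/2 = 0.4762.

Set f=λy, z=hλ:
  k1=λy_n ⇒ h·k1=z·y_n;  k2=λ(1+3/4z)y_n ⇒ h·k2=z(1+3/4z)y_n
  y_{n+1}/y_n = 1 − 2/5z + 7/5z(1+3/4z) = 1 + z + 21/20z²
  so R(z) = 1 + z + 21/20z².

Find x<0 with |R(x)|<1.
x=-0.39: |R|=0.7697
R=1: x+21/20x²=0 ⇒ x=−20/21=-0.9524; min R=1−1/(4·21/20)=0.7619>−1
Confirm numerically:
  x=-0.927: |R|=0.97530 <1
  x=-0.660: |R|=0.79738 <1
  x=-0.649: |R|=0.79326 <1
  x=-0.486: |R|=0.76201 <1
  x=-1.440: |R|=1.73728 >1
  x=-1.434: |R|=1.72517 >1
Interval (-0.9524, 0).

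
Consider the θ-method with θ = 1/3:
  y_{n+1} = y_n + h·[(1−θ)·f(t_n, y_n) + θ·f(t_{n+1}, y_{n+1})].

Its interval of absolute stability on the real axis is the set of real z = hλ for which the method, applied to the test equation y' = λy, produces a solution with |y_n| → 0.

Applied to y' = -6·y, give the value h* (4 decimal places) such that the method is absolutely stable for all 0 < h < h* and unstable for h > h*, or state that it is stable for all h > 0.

(-6.0000,0); λ=-6 ⇒ h* = (6)/6 = 1.0000.

On y'=λy, z=hλ:
  y_{n+1} = y_n + z·[2/3·y_n + 1/3·y_{n+1}] ⇒ (1 − 1/3z)y_{n+1} = (1 + 2/3z)y_n
  so R(z) = (1 + 2/3z)/(1 − 1/3z).

Find x<0 with |R(x)|<1.
x=-0.47: |R|=0.5937
R=−1: 1+2/3x = −1+1/3x ⇒ -1/3x=2 ⇒ x=2/(-1/3)=-6.0000
Confirm numerically:
  x=-5.866: |R|=0.98489 <1
  x=-5.577: |R|=0.95068 <1
  x=-4.442: |R|=0.79065 <1
  x=-2.845: |R|=0.46022 <1
  x=-6.458: |R|=1.04842 >1
  x=-6.278: |R|=1.02996 >1
  x=-6.095: |R|=1.01045 >1
So |R|<1 on (-6.0000, 0).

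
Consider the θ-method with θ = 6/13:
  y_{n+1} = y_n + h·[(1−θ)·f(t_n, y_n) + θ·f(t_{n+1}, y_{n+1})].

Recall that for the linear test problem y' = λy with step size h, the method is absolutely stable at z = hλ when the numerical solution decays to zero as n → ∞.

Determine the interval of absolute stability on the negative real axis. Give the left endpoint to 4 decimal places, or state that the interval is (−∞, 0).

z∈(-26.0000,0).

Test eqn y'=λy, z=hλ:
  y_{n+1} = y_n + z·[7/13·y_n + 6/13·y_{n+1}] ⇒ (1 − 6/13z)y_{n+1} = (1 + 7/13z)y_n
  R(z) = (1 + 7/13z)/(1 − 6/13z).

Need |R(x)|<1, x<0.
x=-0.38: |R|=0.6767
R=−1: 1+7/13x = −1+6/13x ⇒ -1/13x=2 ⇒ x=2/(-1/13)=-26.0000
Confirm numerically:
  x=-22.949: |R|=0.97975 <1
  x=-21.937: |R|=0.97191 <1
  x=-20.688: |R|=0.96126 <1
  x=-12.422: |R|=0.84488 <1
  x=-26.530: |R|=1.00308 >1
  x=-26.353: |R|=1.00206 >1
Interval (-26.0000, 0).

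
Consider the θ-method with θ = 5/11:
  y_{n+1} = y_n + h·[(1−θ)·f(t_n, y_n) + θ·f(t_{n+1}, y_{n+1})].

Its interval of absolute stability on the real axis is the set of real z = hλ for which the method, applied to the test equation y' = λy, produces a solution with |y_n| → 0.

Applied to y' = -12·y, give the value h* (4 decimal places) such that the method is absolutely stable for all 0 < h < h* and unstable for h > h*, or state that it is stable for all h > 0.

(-22.0000,0); λ=-12 ⇒ h* = (22)/12 = 1.8333.

With y'=λy (z=hλ):
  y_{n+1} = y_n + z·[6/11·y_n + 5/11·y_{n+1}] ⇒ (1 − 5/11z)y_{n+1} = (1 + 6/11z)y_n
  ⇒ R(z) = (1 + 6/11z)/(1 − 5/11z).

Need |R(x)|<1, x<0.
x=-0.45: |R|=0.6264
R=−1: 1+6/11x = −1+5/11x ⇒ -1/11x=2 ⇒ x=2/(-1/11)=-22.0000
Confirm numerically:
  x=-18.750: |R|=0.96897 <1
  x=-9.880: |R|=0.79934 <1
  x=-9.478: |R|=0.78555 <1
  x=-22.423: |R|=1.00344 >1
  x=-22.323: |R|=1.00263 >1
So |R|<1 on (-22.0000, 0).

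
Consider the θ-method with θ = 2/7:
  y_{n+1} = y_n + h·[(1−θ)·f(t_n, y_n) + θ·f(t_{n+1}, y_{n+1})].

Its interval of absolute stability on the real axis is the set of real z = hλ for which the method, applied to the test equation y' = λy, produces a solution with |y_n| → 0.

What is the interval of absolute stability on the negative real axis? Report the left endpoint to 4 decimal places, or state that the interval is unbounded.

Test eqn y'=λy, z=hλ:
  y_{n+1} = y_n + z·[5/7·y_n + 2/7·y_{n+1}] ⇒ (1 − 2/7z)y_{n+1} = (1 + 5/7z)y_n
  Hence R(z) = (1 + 5/7z)/(1 − 2/7z).

Need |R(x)|<1, x<0.
x=-0.45: |R|=0.6013
R=−1: 1+5/7x = −1+2/7x ⇒ -3/7x=2 ⇒ x=2/(-3/7)=-4.6667
Confirm numerically:
  x=-3.909: |R|=0.84661 <1
  x=-3.438: |R|=0.73436 <1
  x=-2.456: |R|=0.44325 <1
  x=-1.922: |R|=0.24069 <1
  x=-5.145: |R|=1.08300 >1
  x=-4.902: |R|=1.04201 >1
  x=-4.751: |R|=1.01533 >1
So |R|<1 on (-4.6667, 0).

(-4.6667, 0).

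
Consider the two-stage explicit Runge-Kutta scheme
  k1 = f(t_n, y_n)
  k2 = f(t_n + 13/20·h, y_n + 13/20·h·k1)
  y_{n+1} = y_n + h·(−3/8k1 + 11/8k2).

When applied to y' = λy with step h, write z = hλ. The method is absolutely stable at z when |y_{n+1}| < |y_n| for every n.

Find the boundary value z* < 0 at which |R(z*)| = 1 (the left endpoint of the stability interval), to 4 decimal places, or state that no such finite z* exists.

left endpoint -1.1189.

Set f=λy, z=hλ:
  k1=λy_n ⇒ h·k1=z·y_n;  k2=λ(1+13/20z)y_n ⇒ h·k2=z(1+13/20z)y_n
  y_{n+1}/y_n = 1 − 3/8z + 11/8z(1+13/20z) = 1 + z + 143/160z²
  ⇒ R(z) = 1 + z + 143/160z².

Need |R(x)|<1, x<0.
x=-0.81: |R|=0.7764
R=1: x+143/160x²=0 ⇒ x=−160/143=-1.1189; min R=1−1/(4·143/160)=0.7203>−1
Confirm numerically:
  x=-1.060: |R|=0.94422 <1
  x=-0.969: |R|=0.87020 <1
  x=-0.756: |R|=0.75481 <1
  x=-0.586: |R|=0.72091 <1
  x=-1.639: |R|=1.76190 >1
  x=-1.635: |R|=1.75419 >1
Interval (-1.1189, 0).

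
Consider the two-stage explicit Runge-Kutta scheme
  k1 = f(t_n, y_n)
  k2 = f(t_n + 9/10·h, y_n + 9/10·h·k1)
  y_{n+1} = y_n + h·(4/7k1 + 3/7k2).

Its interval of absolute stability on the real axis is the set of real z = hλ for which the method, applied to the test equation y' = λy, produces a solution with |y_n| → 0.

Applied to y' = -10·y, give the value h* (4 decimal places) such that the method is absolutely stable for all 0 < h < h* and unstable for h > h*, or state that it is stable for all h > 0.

Set f=λy, z=hλ:
  k1=λy_n ⇒ h·k1=z·y_n;  k2=λ(1+9/10z)y_n ⇒ h·k2=z(1+9/10z)y_n
  y_{n+1}/y_n = 1 + 4/7z + 3/7z(1+9/10z) = 1 + z + 27/70z²
  R(z) = 1 + z + 27/70z².

Find x<0 with |R(x)|<1.
x=-1.43: |R|=0.3587
R=1: x+27/70x²=0 ⇒ x=−70/27=-2.5926; min R=1−1/(4·27/70)=0.3519>−1
Confirm numerically:
  x=-1.928: |R|=0.50577 <1
  x=-1.585: |R|=0.38400 <1
  x=-1.543: |R|=0.37533 <1
  x=-1.511: |R|=0.36963 <1
  x=-3.168: |R|=1.70311 >1
  x=-2.866: |R|=1.30224 >1
So |R|<1 on (-2.5926, 0).

(-2.5926,0); λ=-10 ⇒ h* = (70/27)/10 = 0.2593.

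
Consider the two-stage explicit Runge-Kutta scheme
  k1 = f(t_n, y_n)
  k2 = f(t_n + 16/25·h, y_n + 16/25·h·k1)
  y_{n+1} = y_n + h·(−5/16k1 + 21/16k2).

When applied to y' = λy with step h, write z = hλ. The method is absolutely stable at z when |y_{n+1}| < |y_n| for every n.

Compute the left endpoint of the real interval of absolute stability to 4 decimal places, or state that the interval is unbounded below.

left endpoint -1.1905.

On y'=λy, z=hλ:
  k1=λy_n ⇒ h·k1=z·y_n;  k2=λ(1+16/25z)y_n ⇒ h·k2=z(1+16/25z)y_n
  y_{n+1}/y_n = 1 − 5/16z + 21/16z(1+16/25z) = 1 + z + 21/25z²
  ⇒ R(z) = 1 + z + 21/25z².

Need |R(x)|<1, x<0.
x=-0.66: |R|=0.7059
R=1: x+21/25x²=0 ⇒ x=−25/21=-1.1905; min R=1−1/(4·21/25)=0.7024>−1
Confirm numerically:
  x=-1.126: |R|=0.93902 <1
  x=-0.955: |R|=0.81110 <1
  x=-0.891: |R|=0.77586 <1
  x=-0.760: |R|=0.72518 <1
  x=-1.744: |R|=1.81089 >1
  x=-1.458: |R|=1.32764 >1
So |R|<1 on (-1.1905, 0).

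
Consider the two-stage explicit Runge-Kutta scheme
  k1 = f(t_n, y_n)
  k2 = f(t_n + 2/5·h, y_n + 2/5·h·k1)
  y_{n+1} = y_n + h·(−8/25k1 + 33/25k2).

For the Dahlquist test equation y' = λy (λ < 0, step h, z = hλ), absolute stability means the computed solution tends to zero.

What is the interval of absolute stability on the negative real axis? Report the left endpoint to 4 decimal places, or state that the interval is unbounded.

Test eqn y'=λy, z=hλ:
  k1=λy_n ⇒ h·k1=z·y_n;  k2=λ(1+2/5z)y_n ⇒ h·k2=z(1+2/5z)y_n
  y_{n+1}/y_n = 1 − 8/25z + 33/25z(1+2/5z) = 1 + z + 66/125z²
  ⇒ R(z) = 1 + z + 66/125z².

Boundary: |R(x)|=1, x<0.
x=-0.61: |R|=0.5865
R=1: x+66/125x²=0 ⇒ x=−125/66=-1.8939; min R=1−1/(4·66/125)=0.5265>−1
Confirm numerically:
  x=-1.677: |R|=0.80791 <1
  x=-1.491: |R|=0.68279 <1
  x=-1.438: |R|=0.65382 <1
  x=-2.226: |R|=1.39028 >1
  x=-2.009: |R|=1.12205 >1
  x=-1.926: |R|=1.03260 >1
So |R|<1 on (-1.8939, 0).

z∈(-1.8939,0).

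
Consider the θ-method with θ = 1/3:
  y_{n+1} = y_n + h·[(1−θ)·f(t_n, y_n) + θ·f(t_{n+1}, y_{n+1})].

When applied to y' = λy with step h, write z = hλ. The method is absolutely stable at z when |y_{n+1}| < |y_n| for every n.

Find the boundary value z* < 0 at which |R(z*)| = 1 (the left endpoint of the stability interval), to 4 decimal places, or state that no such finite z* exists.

Set f=λy, z=hλ:
  y_{n+1} = y_n + z·[2/3·y_n + 1/3·y_{n+1}] ⇒ (1 − 1/3z)y_{n+1} = (1 + 2/3z)y_n
  Hence R(z) = (1 + 2/3z)/(1 − 1/3z).

Solve |R(x)|<1 on ℝ⁻.
x=-1.69: |R|=0.0810
R=−1: 1+2/3x = −1+1/3x ⇒ -1/3x=2 ⇒ x=2/(-1/3)=-6.0000
Confirm numerically:
  x=-4.654: |R|=0.82414 <1
  x=-4.621: |R|=0.81905 <1
  x=-3.692: |R|=0.65511 <1
  x=-6.430: |R|=1.04560 >1
  x=-6.201: |R|=1.02185 >1
So |R|<1 on (-6.0000, 0).

left endpoint -6.0000.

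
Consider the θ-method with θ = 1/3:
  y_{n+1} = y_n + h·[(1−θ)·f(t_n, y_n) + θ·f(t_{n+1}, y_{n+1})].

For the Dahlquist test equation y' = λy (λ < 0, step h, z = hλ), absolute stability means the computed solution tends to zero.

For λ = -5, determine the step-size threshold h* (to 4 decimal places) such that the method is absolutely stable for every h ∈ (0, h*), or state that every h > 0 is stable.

Set f=λy, z=hλ:
  y_{n+1} = y_n + z·[2/3·y_n + 1/3·y_{n+1}] ⇒ (1 − 1/3z)y_{n+1} = (1 + 2/3z)y_n
  Hence R(z) = (1 + 2/3z)/(1 − 1/3z).

Boundary: |R(x)|=1, x<0.
x=-1.46: |R|=0.0179
R=−1: 1+2/3x = −1+1/3x ⇒ -1/3x=2 ⇒ x=2/(-1/3)=-6.0000
Confirm numerically:
  x=-4.265: |R|=0.76118 <1
  x=-3.750: |R|=0.66667 <1
  x=-3.498: |R|=0.61496 <1
  x=-2.807: |R|=0.45015 <1
  x=-6.057: |R|=1.00629 >1
  x=-6.044: |R|=1.00487 >1
Stable set (-6.0000, 0).

(-6.0000,0); λ=-5 ⇒ h* = (6)/5 = 1.2000.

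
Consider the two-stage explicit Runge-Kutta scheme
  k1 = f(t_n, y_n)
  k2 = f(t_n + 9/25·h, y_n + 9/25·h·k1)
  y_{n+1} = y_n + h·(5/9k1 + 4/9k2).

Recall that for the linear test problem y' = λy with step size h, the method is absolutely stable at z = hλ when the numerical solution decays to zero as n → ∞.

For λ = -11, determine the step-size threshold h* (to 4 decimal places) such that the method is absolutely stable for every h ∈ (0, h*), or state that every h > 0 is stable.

Test eqn y'=λy, z=hλ:
  k1=λy_n ⇒ h·k1=z·y_n;  k2=λ(1+9/25z)y_n ⇒ h·k2=z(1+9/25z)y_n
  y_{n+1}/y_n = 1 + 5/9z + 4/9z(1+9/25z) = 1 + z + 4/25z²
  R(z) = 1 + z + 4/25z².

Solve |R(x)|<1 on ℝ⁻.
x=-1.19: |R|=0.0366
R=1: x+4/25x²=0 ⇒ x=−25/4=-6.2500; min R=1−1/(4·4/25)=-0.5625>−1
Confirm numerically:
  x=-5.823: |R|=0.60217 <1
  x=-3.565: |R|=0.53152 <1
  x=-3.412: |R|=0.54932 <1
  x=-6.783: |R|=1.57845 >1
  x=-6.742: |R|=1.53073 >1
  x=-6.605: |R|=1.37516 >1
Stable set (-6.2500, 0).

(-6.2500,0); λ=-11 ⇒ h* = (25/4)/11 = 0.5682.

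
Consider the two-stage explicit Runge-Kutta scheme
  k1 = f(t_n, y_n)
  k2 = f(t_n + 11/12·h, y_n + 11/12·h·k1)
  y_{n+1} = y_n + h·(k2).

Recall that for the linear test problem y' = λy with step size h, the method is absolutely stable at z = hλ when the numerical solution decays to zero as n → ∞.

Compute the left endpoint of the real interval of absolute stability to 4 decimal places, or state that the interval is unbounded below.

Test eqn y'=λy, z=hλ:
  k1=λy_n ⇒ h·k1=z·y_n;  k2=λ(1+11/12z)y_n ⇒ h·k2=z(1+11/12z)y_n
  y_{n+1}/y_n = 1 + z(1+11/12z) = 1 + z + 11/12z²
  Hence R(z) = 1 + z + 11/12z².

Solve |R(x)|<1 on ℝ⁻.
x=-0.54: |R|=0.7273
R=1: x+11/12x²=0 ⇒ x=−12/11=-1.0909; min R=1−1/(4·11/12)=0.7273>−1
Confirm numerically:
  x=-0.728: |R|=0.75782 <1
  x=-0.695: |R|=0.74777 <1
  x=-0.607: |R|=0.73074 <1
  x=-0.496: |R|=0.72951 <1
  x=-1.437: |R|=1.45589 >1
  x=-1.278: |R|=1.21918 >1
Stable set (-1.0909, 0).

left endpoint -1.0909.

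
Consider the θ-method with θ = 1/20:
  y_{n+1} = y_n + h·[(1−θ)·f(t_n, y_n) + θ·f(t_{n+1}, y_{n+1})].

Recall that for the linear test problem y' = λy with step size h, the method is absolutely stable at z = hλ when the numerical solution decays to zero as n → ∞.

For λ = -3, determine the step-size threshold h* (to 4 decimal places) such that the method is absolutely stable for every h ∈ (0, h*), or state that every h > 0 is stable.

Set f=λy, z=hλ:
  y_{n+1} = y_n + z·[19/20·y_n + 1/20·y_{n+1}] ⇒ (1 − 1/20z)y_{n+1} = (1 + 19/20z)y_n
  Hence R(z) = (1 + 19/20z)/(1 − 1/20z).

Find x<0 with |R(x)|<1.
x=-1.11: |R|=0.0516
R=−1: 1+19/20x = −1+1/20x ⇒ -9/10x=2 ⇒ x=2/(-9/10)=-2.2222
Confirm numerically:
  x=-1.577: |R|=0.46174 <1
  x=-1.387: |R|=0.29705 <1
  x=-1.325: |R|=0.24267 <1
  x=-1.036: |R|=0.01502 <1
  x=-2.729: |R|=1.40134 >1
  x=-2.728: |R|=1.40056 >1
  x=-2.642: |R|=1.33372 >1
Interval (-2.2222, 0).

(-2.2222,0); λ=-3 ⇒ h* = (20/9)/3 = 0.7407.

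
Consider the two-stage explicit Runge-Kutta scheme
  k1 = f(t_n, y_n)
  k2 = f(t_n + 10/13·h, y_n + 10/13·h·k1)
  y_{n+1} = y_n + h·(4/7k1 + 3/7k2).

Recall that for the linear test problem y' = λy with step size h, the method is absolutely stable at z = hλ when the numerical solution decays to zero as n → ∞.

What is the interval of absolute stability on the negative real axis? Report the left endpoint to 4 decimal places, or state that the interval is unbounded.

z∈(-3.0333,0).

With y'=λy (z=hλ):
  k1=λy_n ⇒ h·k1=z·y_n;  k2=λ(1+10/13z)y_n ⇒ h·k2=z(1+10/13z)y_n
  y_{n+1}/y_n = 1 + 4/7z + 3/7z(1+10/13z) = 1 + z + 30/91z²
  R(z) = 1 + z + 30/91z².

Need |R(x)|<1, x<0.
x=-1.29: |R|=0.2586
R=1: x+30/91x²=0 ⇒ x=−91/30=-3.0333; min R=1−1/(4·30/91)=0.2417>−1
Confirm numerically:
  x=-2.537: |R|=0.58488 <1
  x=-1.799: |R|=0.26795 <1
  x=-1.422: |R|=0.24462 <1
  x=-1.364: |R|=0.24935 <1
  x=-3.441: |R|=1.46246 >1
  x=-3.066: |R|=1.03302 >1
So |R|<1 on (-3.0333, 0).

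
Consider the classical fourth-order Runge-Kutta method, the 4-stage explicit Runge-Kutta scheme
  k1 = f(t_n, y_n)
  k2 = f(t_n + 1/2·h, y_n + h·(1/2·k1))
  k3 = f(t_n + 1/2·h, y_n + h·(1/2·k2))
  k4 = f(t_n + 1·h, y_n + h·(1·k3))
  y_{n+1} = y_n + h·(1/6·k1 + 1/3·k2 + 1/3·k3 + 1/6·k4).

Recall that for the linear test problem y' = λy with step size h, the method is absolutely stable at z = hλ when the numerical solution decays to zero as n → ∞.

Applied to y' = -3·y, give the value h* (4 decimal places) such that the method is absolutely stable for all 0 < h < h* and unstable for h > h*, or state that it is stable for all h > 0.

(-2.7853,0); λ=-3 ⇒ h* = 0.9284.

On y'=λy, z=hλ:
  order 4, 4-stage ⇒ R(z)=1+z+z^2/2+z^3/6+z^4/24
  (e.g. R(-1.48)=0.27481, |R|=0.27481)

Find x<0 with |R(x)|<1.
x=-1.48: |R|=0.2748
|R(-3.03)|=1.4361 |R(-1.46)|=0.2764 |R(-0.96)|=0.3887
Bisect:
  x_lo=-3.6354 |R|=3.2428  x_hi=-0.2316 |R|=0.7933
  mid=-1.93350 |R|=0.31333 →hi
  mid=-2.78445 |R|=0.99873 →hi
  mid=-3.20993 |R|=1.85311 →lo
  mid=-2.99719 |R|=1.36939 →lo
  mid=-2.89082 |R|=1.17111 →lo
  mid=-2.83764 |R|=1.08183 →lo
  mid=-2.81104 |R|=1.03952 →lo
  mid=-2.79775 |R|=1.01894 →lo
  mid=-2.79110 |R|=1.00879 →lo
  mid=-2.78778 |R|=1.00375 →lo
  ...
  [-2.78549,-2.78528] ⇒ x*=-2.7853
Stable set (-2.7853, 0).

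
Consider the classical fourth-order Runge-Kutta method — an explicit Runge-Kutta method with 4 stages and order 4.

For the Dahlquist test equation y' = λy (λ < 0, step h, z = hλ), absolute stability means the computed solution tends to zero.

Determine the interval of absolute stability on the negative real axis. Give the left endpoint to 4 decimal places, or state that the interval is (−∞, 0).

Set f=λy, z=hλ:
  order 4, 4-stage ⇒ R(z)=1+z+z^2/2+z^3/6+z^4/24
  (e.g. R(-1.64)=0.27106, |R|=0.27106)

Solve |R(x)|<1 on ℝ⁻.
x=-1.64: |R|=0.2711
|R(-2.83)|=1.0695 |R(-1.61)|=0.2705 |R(-0.53)|=0.5889
Bisect:
  x_lo=-3.2571 |R|=1.9777  x_hi=-0.3902 |R|=0.6770
  mid=-1.82364 |R|=0.28922 →hi
  mid=-2.54037 |R|=0.68930 →hi
  mid=-2.89873 |R|=1.18494 →lo
  mid=-2.71955 |R|=0.90532 →hi
  mid=-2.80914 |R|=1.03655 →lo
  mid=-2.76434 |R|=0.96887 →hi
  mid=-2.78674 |R|=1.00219 →lo
  ...
  [-2.78534,-2.78517] ⇒ x*=-2.7853
Stable set (-2.7853, 0).

(-2.7853, 0).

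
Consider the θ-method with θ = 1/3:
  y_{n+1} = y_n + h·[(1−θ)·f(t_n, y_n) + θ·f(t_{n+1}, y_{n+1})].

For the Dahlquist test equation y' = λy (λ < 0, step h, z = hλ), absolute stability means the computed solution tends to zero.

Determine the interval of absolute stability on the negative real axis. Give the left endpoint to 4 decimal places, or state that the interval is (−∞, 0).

Set f=λy, z=hλ:
  y_{n+1} = y_n + z·[2/3·y_n + 1/3·y_{n+1}] ⇒ (1 − 1/3z)y_{n+1} = (1 + 2/3z)y_n
  ⇒ R(z) = (1 + 2/3z)/(1 − 1/3z).

Find x<0 with |R(x)|<1.
x=-0.93: |R|=0.2901
R=−1: 1+2/3x = −1+1/3x ⇒ -1/3x=2 ⇒ x=2/(-1/3)=-6.0000
Confirm numerically:
  x=-5.565: |R|=0.94921 <1
  x=-5.403: |R|=0.92895 <1
  x=-3.375: |R|=0.58824 <1
  x=-3.241: |R|=0.55792 <1
  x=-6.450: |R|=1.04762 >1
  x=-6.406: |R|=1.04316 >1
  x=-6.059: |R|=1.00651 >1
Stable set (-6.0000, 0).

(-6.0000, 0).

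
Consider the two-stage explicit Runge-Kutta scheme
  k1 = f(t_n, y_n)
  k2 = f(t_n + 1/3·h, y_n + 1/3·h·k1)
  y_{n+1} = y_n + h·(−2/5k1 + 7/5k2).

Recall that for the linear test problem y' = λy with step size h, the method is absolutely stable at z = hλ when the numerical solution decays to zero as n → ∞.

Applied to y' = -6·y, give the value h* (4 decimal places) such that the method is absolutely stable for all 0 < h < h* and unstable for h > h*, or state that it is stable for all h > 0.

(-2.1429,0); λ=-6 ⇒ h* = (15/7)/6 = 0.3571.

Set f=λy, z=hλ:
  k1=λy_n ⇒ h·k1=z·y_n;  k2=λ(1+1/3z)y_n ⇒ h·k2=z(1+1/3z)y_n
  y_{n+1}/y_n = 1 − 2/5z + 7/5z(1+1/3z) = 1 + z + 7/15z²
  R(z) = 1 + z + 7/15z².

Solve |R(x)|<1 on ℝ⁻.
x=-1.7: |R|=0.6487
R=1: x+7/15x²=0 ⇒ x=−15/7=-2.1429; min R=1−1/(4·7/15)=0.4643>−1
Confirm numerically:
  x=-2.017: |R|=0.88153 <1
  x=-2.007: |R|=0.87276 <1
  x=-1.918: |R|=0.79874 <1
  x=-2.594: |R|=1.54612 >1
  x=-2.435: |R|=1.33197 >1
  x=-2.300: |R|=1.16867 >1
Stable set (-2.1429, 0).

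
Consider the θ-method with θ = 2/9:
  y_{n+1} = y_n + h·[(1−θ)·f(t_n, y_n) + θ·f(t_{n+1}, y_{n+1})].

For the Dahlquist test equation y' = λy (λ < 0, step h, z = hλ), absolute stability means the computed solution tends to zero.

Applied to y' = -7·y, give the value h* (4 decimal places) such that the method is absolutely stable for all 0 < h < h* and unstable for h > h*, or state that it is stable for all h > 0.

Test eqn y'=λy, z=hλ:
  y_{n+1} = y_n + z·[7/9·y_n + 2/9·y_{n+1}] ⇒ (1 − 2/9z)y_{n+1} = (1 + 7/9z)y_n
  so R(z) = (1 + 7/9z)/(1 − 2/9z).

Need |R(x)|<1, x<0.
x=-1.25: |R|=0.0217
R=−1: 1+7/9x = −1+2/9x ⇒ -5/9x=2 ⇒ x=2/(-5/9)=-3.6000
Confirm numerically:
  x=-3.316: |R|=0.90916 <1
  x=-2.891: |R|=0.76018 <1
  x=-2.303: |R|=0.52337 <1
  x=-1.636: |R|=0.19980 <1
  x=-4.107: |R|=1.14726 >1
  x=-4.071: |R|=1.13738 >1
Interval (-3.6000, 0).

(-3.6000,0); λ=-7 ⇒ h* = (18/5)/7 = 0.5143.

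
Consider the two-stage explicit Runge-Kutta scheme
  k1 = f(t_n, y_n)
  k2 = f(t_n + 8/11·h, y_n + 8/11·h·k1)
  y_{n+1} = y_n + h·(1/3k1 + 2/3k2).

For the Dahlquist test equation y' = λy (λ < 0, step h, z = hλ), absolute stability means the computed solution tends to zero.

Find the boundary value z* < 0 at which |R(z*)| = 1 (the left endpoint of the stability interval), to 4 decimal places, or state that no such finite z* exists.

z* = -2.0625.

Test eqn y'=λy, z=hλ:
  k1=λy_n ⇒ h·k1=z·y_n;  k2=λ(1+8/11z)y_n ⇒ h·k2=z(1+8/11z)y_n
  y_{n+1}/y_n = 1 + 1/3z + 2/3z(1+8/11z) = 1 + z + 16/33z²
  so R(z) = 1 + z + 16/33z².

Need |R(x)|<1, x<0.
x=-0.6: |R|=0.5745
R=1: x+16/33x²=0 ⇒ x=−33/16=-2.0625; min R=1−1/(4·16/33)=0.4844>−1
Confirm numerically:
  x=-1.962: |R|=0.90440 <1
  x=-1.119: |R|=0.48811 <1
  x=-0.916: |R|=0.49082 <1
  x=-2.541: |R|=1.58951 >1
  x=-2.513: |R|=1.54890 >1
  x=-2.154: |R|=1.09556 >1
Stable set (-2.0625, 0).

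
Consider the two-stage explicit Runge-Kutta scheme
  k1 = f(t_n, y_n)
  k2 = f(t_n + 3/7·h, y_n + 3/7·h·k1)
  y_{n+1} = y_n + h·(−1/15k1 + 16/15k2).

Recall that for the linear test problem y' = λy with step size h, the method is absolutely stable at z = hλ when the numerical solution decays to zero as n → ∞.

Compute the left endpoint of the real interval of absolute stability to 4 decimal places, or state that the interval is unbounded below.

left endpoint -2.1875.

With y'=λy (z=hλ):
  k1=λy_n ⇒ h·k1=z·y_n;  k2=λ(1+3/7z)y_n ⇒ h·k2=z(1+3/7z)y_n
  y_{n+1}/y_n = 1 − 1/15z + 16/15z(1+3/7z) = 1 + z + 16/35z²
  so R(z) = 1 + z + 16/35z².

Find x<0 with |R(x)|<1.
x=-0.38: |R|=0.6860
R=1: x+16/35x²=0 ⇒ x=−35/16=-2.1875; min R=1−1/(4·16/35)=0.4531>−1
Confirm numerically:
  x=-1.938: |R|=0.77896 <1
  x=-1.818: |R|=0.69291 <1
  x=-1.802: |R|=0.68244 <1
  x=-1.701: |R|=0.62170 <1
  x=-2.676: |R|=1.59759 >1
  x=-2.291: |R|=1.10840 >1
  x=-2.235: |R|=1.04853 >1
So |R|<1 on (-2.1875, 0).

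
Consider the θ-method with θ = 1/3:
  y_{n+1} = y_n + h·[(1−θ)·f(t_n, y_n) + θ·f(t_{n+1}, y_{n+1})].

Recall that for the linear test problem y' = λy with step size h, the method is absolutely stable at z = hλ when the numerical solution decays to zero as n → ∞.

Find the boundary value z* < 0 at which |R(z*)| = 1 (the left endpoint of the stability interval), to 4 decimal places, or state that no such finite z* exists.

On y'=λy, z=hλ:
  y_{n+1} = y_n + z·[2/3·y_n + 1/3·y_{n+1}] ⇒ (1 − 1/3z)y_{n+1} = (1 + 2/3z)y_n
  so R(z) = (1 + 2/3z)/(1 − 1/3z).

Solve |R(x)|<1 on ℝ⁻.
x=-1.05: |R|=0.2222
R=−1: 1+2/3x = −1+1/3x ⇒ -1/3x=2 ⇒ x=2/(-1/3)=-6.0000
Confirm numerically:
  x=-3.651: |R|=0.64682 <1
  x=-3.633: |R|=0.64315 <1
  x=-3.334: |R|=0.57910 <1
  x=-2.530: |R|=0.37251 <1
  x=-6.587: |R|=1.06123 >1
  x=-6.547: |R|=1.05730 >1
  x=-6.055: |R|=1.00607 >1
Stable set (-6.0000, 0).

left endpoint -6.0000.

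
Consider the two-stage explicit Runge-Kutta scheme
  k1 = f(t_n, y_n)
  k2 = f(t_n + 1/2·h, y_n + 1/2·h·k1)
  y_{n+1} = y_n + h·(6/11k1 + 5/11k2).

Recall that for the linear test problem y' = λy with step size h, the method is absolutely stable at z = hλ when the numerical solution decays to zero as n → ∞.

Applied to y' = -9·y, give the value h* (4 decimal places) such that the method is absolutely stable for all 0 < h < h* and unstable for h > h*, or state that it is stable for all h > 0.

On y'=λy, z=hλ:
  k1=λy_n ⇒ h·k1=z·y_n;  k2=λ(1+1/2z)y_n ⇒ h·k2=z(1+1/2z)y_n
  y_{n+1}/y_n = 1 + 6/11z + 5/11z(1+1/2z) = 1 + z + 5/22z²
  ⇒ R(z) = 1 + z + 5/22z².

Boundary: |R(x)|=1, x<0.
x=-0.44: |R|=0.6040
R=1: x+5/22x²=0 ⇒ x=−22/5=-4.4000; min R=1−1/(4·5/22)=-0.1000>−1
Confirm numerically:
  x=-3.941: |R|=0.58888 <1
  x=-3.726: |R|=0.42924 <1
  x=-3.341: |R|=0.19588 <1
  x=-2.142: |R|=0.09924 <1
  x=-5.000: |R|=1.68182 >1
  x=-4.688: |R|=1.30685 >1
Stable set (-4.4000, 0).

(-4.4000,0); λ=-9 ⇒ h* = (22/5)/9 = 0.4889.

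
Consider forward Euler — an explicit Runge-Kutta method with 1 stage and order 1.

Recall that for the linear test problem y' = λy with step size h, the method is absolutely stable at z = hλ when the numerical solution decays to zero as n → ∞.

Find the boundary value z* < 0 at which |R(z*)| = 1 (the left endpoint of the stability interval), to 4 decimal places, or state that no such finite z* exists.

left endpoint -2.0000.

On y'=λy, z=hλ:
  order 1, 1-stage ⇒ R(z)=1+z
  (e.g. R(-0.32)=0.68000, |R|=0.68000)

Find x<0 with |R(x)|<1.
x=-0.32: |R|=0.6800
|R(-1.64)|=0.6400 |R(-1.61)|=0.6100 |R(-1.5)|=0.5000
Bisect:
  x_lo=-2.4755 |R|=1.4755  x_hi=-0.2109 |R|=0.7891
  mid=-1.34322 |R|=0.34322 →hi
  mid=-1.90938 |R|=0.90938 →hi
  mid=-2.19245 |R|=1.19245 →lo
  mid=-2.05091 |R|=1.05091 →lo
  mid=-1.98014 |R|=0.98014 →hi
  mid=-2.01553 |R|=1.01553 →lo
  mid=-1.99784 |R|=0.99784 →hi
  mid=-2.00668 |R|=1.00668 →lo
  mid=-2.00226 |R|=1.00226 →lo
  mid=-2.00005 |R|=1.00005 →lo
  ...
  [-2.00005,-1.99991] ⇒ x*=-2.0000
So |R|<1 on (-2.0000, 0).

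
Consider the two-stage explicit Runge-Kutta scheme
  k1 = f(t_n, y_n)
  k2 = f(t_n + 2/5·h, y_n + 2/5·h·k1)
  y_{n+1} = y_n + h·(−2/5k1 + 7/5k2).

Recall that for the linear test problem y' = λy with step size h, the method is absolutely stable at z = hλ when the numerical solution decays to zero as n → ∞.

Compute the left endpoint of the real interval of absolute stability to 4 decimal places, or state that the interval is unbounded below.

Set f=λy, z=hλ:
  k1=λy_n ⇒ h·k1=z·y_n;  k2=λ(1+2/5z)y_n ⇒ h·k2=z(1+2/5z)y_n
  y_{n+1}/y_n = 1 − 2/5z + 7/5z(1+2/5z) = 1 + z + 14/25z²
  Hence R(z) = 1 + z + 14/25z².

Need |R(x)|<1, x<0.
x=-1.44: |R|=0.7212
R=1: x+14/25x²=0 ⇒ x=−25/14=-1.7857; min R=1−1/(4·14/25)=0.5536>−1
Confirm numerically:
  x=-1.629: |R|=0.85704 <1
  x=-1.434: |R|=0.71756 <1
  x=-1.282: |R|=0.63837 <1
  x=-1.159: |R|=0.59324 <1
  x=-2.274: |R|=1.62180 >1
  x=-2.223: |R|=1.54437 >1
  x=-1.901: |R|=1.12273 >1
So |R|<1 on (-1.7857, 0).

z* = -1.7857.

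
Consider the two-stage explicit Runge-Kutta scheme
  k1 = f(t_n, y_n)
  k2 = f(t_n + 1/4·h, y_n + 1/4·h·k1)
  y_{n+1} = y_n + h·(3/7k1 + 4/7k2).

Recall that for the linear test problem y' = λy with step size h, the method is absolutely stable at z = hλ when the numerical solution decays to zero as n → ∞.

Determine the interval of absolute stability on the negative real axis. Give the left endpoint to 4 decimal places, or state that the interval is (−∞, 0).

(-7.0000, 0).

On y'=λy, z=hλ:
  k1=λy_n ⇒ h·k1=z·y_n;  k2=λ(1+1/4z)y_n ⇒ h·k2=z(1+1/4z)y_n
  y_{n+1}/y_n = 1 + 3/7z + 4/7z(1+1/4z) = 1 + z + 1/7z²
  so R(z) = 1 + z + 1/7z².

Find x<0 with |R(x)|<1.
x=-1.64: |R|=0.2558
R=1: x+1/7x²=0 ⇒ x=−7=-7.0000; min R=1−1/(4·1/7)=-0.7500>−1
Confirm numerically:
  x=-6.233: |R|=0.31704 <1
  x=-5.747: |R|=0.02871 <1
  x=-4.696: |R|=0.54565 <1
  x=-4.022: |R|=0.71107 <1
  x=-7.351: |R|=1.36860 >1
  x=-7.165: |R|=1.16889 >1
Interval (-7.0000, 0).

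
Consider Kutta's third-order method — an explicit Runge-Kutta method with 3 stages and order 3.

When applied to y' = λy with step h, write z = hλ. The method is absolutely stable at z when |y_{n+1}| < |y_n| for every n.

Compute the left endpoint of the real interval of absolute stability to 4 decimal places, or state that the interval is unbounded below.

Test eqn y'=λy, z=hλ:
  order 3, 3-stage ⇒ R(z)=1+z+z^2/2+z^3/6
  (e.g. R(-1.08)=0.29325, |R|=0.29325)

Need |R(x)|<1, x<0.
x=-1.08: |R|=0.2932
|R(-2.2)|=0.5547 |R(-1.89)|=0.2292 |R(-1.52)|=0.0499
Bisect:
  x_lo=-2.8443 |R|=1.6345  x_hi=-0.0505 |R|=0.9508
  mid=-1.44741 |R|=0.09470 →hi
  mid=-2.14587 |R|=0.49036 →hi
  mid=-2.49511 |R|=0.97123 →hi
  mid=-2.66972 |R|=1.27739 →lo
  mid=-2.58241 |R|=1.11828 →lo
  mid=-2.53876 |R|=1.04329 →lo
  mid=-2.51693 |R|=1.00690 →lo
  mid=-2.50602 |R|=0.98898 →hi
  mid=-2.51148 |R|=0.99792 →hi
  ...
  [-2.51284,-2.51267] ⇒ x*=-2.5127
So |R|<1 on (-2.5127, 0).

z* = -2.5127.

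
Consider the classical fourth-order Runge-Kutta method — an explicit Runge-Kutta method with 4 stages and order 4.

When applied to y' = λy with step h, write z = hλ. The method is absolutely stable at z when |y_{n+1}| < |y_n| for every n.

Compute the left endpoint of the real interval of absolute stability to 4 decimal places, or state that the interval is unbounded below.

On y'=λy, z=hλ:
  order 4, 4-stage ⇒ R(z)=1+z+z^2/2+z^3/6+z^4/24
  (e.g. R(-1.28)=0.30152, |R|=0.30152)

Find x<0 with |R(x)|<1.
x=-1.28: |R|=0.3015
|R(-2.41)|=0.5667 |R(-2.08)|=0.3633 |R(-1.35)|=0.2896
Bisect:
  x_lo=-3.2571 |R|=1.9776  x_hi=-0.1341 |R|=0.8745
  mid=-1.69558 |R|=0.27385 →hi
  mid=-2.47633 |R|=0.62571 →hi
  mid=-2.86670 |R|=1.12983 →lo
  mid=-2.67151 |R|=0.84157 →hi
  mid=-2.76910 |R|=0.97587 →hi
  mid=-2.81790 |R|=1.05029 →lo
  mid=-2.79350 |R|=1.01245 →lo
  mid=-2.78130 |R|=0.99400 →hi
  mid=-2.78740 |R|=1.00319 →lo
  ...
  [-2.78531,-2.78512] ⇒ x*=-2.7853
So |R|<1 on (-2.7853, 0).

z* = -2.7853.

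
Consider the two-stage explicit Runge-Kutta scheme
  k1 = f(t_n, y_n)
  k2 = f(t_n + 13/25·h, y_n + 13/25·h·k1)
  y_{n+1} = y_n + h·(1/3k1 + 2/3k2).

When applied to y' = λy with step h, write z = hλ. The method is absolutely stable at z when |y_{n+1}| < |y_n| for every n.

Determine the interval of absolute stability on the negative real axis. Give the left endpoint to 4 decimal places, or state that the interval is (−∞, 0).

(-2.8846, 0).

With y'=λy (z=hλ):
  k1=λy_n ⇒ h·k1=z·y_n;  k2=λ(1+13/25z)y_n ⇒ h·k2=z(1+13/25z)y_n
  y_{n+1}/y_n = 1 + 1/3z + 2/3z(1+13/25z) = 1 + z + 26/75z²
  Hence R(z) = 1 + z + 26/75z².

Solve |R(x)|<1 on ℝ⁻.
x=-0.6: |R|=0.5248
R=1: x+26/75x²=0 ⇒ x=−75/26=-2.8846; min R=1−1/(4·26/75)=0.2788>−1
Confirm numerically:
  x=-2.344: |R|=0.56070 <1
  x=-1.996: |R|=0.38513 <1
  x=-1.177: |R|=0.30325 <1
  x=-3.371: |R|=1.56840 >1
  x=-3.039: |R|=1.16265 >1
  x=-2.925: |R|=1.04095 >1
Stable set (-2.8846, 0).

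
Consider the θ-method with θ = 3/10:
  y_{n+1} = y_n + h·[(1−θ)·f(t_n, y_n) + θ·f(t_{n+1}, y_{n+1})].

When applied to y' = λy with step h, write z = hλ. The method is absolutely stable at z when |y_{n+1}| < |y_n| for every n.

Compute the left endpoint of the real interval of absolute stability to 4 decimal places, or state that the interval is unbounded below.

On y'=λy, z=hλ:
  y_{n+1} = y_n + z·[7/10·y_n + 3/10·y_{n+1}] ⇒ (1 − 3/10z)y_{n+1} = (1 + 7/10z)y_n
  R(z) = (1 + 7/10z)/(1 − 3/10z).

Need |R(x)|<1, x<0.
x=-1.72: |R|=0.1346
R=−1: 1+7/10x = −1+3/10x ⇒ -2/5x=2 ⇒ x=2/(-2/5)=-5.0000
Confirm numerically:
  x=-4.796: |R|=0.96654 <1
  x=-4.447: |R|=0.90523 <1
  x=-4.085: |R|=0.83554 <1
  x=-3.294: |R|=0.65677 <1
  x=-5.405: |R|=1.06180 >1
  x=-5.181: |R|=1.02834 >1
  x=-5.160: |R|=1.02512 >1
Stable set (-5.0000, 0).

left endpoint -5.0000.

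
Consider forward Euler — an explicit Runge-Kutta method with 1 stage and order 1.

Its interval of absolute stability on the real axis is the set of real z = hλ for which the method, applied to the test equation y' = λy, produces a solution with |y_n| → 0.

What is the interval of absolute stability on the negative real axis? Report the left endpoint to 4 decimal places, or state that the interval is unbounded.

z∈(-2.0000,0).

On y'=λy, z=hλ:
  order 1, 1-stage ⇒ R(z)=1+z
  (e.g. R(-1.09)=-0.09000, |R|=0.09000)

Need |R(x)|<1, x<0.
x=-1.09: |R|=0.0900
|R(-1.21)|=0.2100 |R(-1.11)|=0.1100 |R(-0.7)|=0.3000
Bisect:
  x_lo=-2.7732 |R|=1.7732  x_hi=-0.1819 |R|=0.8181
  mid=-1.47754 |R|=0.47754 →hi
  mid=-2.12535 |R|=1.12535 →lo
  mid=-1.80145 |R|=0.80145 →hi
  mid=-1.96340 |R|=0.96340 →hi
  mid=-2.04437 |R|=1.04437 →lo
  mid=-2.00389 |R|=1.00389 →lo
  mid=-1.98364 |R|=0.98364 →hi
  mid=-1.99376 |R|=0.99376 →hi
  mid=-1.99882 |R|=0.99882 →hi
  ...
  [-2.00009,-1.99993] ⇒ x*=-2.0000
Stable set (-2.0000, 0).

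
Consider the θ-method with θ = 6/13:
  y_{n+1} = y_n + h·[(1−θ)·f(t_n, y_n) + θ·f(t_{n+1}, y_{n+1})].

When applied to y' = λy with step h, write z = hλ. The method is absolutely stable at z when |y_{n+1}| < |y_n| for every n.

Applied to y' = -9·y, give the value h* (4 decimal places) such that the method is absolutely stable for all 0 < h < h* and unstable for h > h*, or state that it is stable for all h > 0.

(-26.0000,0); λ=-9 ⇒ h* = (26)/9 = 2.8889.

On y'=λy, z=hλ:
  y_{n+1} = y_n + z·[7/13·y_n + 6/13·y_{n+1}] ⇒ (1 − 6/13z)y_{n+1} = (1 + 7/13z)y_n
  so R(z) = (1 + 7/13z)/(1 − 6/13z).

Solve |R(x)|<1 on ℝ⁻.
x=-1.43: |R|=0.1386
R=−1: 1+7/13x = −1+6/13x ⇒ -1/13x=2 ⇒ x=2/(-1/13)=-26.0000
Confirm numerically:
  x=-22.297: |R|=0.97477 <1
  x=-18.579: |R|=0.94038 <1
  x=-15.679: |R|=0.90361 <1
  x=-12.943: |R|=0.85598 <1
  x=-26.274: |R|=1.00161 >1
  x=-26.104: |R|=1.00061 >1
Interval (-26.0000, 0).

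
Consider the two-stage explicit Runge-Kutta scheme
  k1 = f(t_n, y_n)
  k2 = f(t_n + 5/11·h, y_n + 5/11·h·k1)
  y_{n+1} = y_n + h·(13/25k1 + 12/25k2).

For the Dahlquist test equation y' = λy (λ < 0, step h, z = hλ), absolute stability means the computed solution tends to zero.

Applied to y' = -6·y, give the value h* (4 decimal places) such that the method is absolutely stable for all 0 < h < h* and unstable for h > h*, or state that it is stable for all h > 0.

On y'=λy, z=hλ:
  k1=λy_n ⇒ h·k1=z·y_n;  k2=λ(1+5/11z)y_n ⇒ h·k2=z(1+5/11z)y_n
  y_{n+1}/y_n = 1 + 13/25z + 12/25z(1+5/11z) = 1 + z + 12/55z²
  R(z) = 1 + z + 12/55z².

Need |R(x)|<1, x<0.
x=-1.56: |R|=0.0290
R=1: x+12/55x²=0 ⇒ x=−55/12=-4.5833; min R=1−1/(4·12/55)=-0.1458>−1
Confirm numerically:
  x=-3.430: |R|=0.13689 <1
  x=-2.810: |R|=0.08721 <1
  x=-2.039: |R|=0.13190 <1
  x=-4.959: |R|=1.40646 >1
  x=-4.889: |R|=1.32605 >1
  x=-4.726: |R|=1.14711 >1
So |R|<1 on (-4.5833, 0).

(-4.5833,0); λ=-6 ⇒ h* = (55/12)/6 = 0.7639.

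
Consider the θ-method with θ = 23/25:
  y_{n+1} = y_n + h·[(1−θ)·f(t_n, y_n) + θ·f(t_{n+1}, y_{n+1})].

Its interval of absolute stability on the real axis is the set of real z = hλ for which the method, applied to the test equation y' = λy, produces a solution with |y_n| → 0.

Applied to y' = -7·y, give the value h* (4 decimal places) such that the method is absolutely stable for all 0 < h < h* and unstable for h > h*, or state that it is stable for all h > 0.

Test eqn y'=λy, z=hλ:
  y_{n+1} = y_n + z·[2/25·y_n + 23/25·y_{n+1}] ⇒ (1 − 23/25z)y_{n+1} = (1 + 2/25z)y_n
  R(z) = (1 + 2/25z)/(1 − 23/25z).

Find x<0 with |R(x)|<1.
x=-0.34: |R|=0.7410
x=-2: |R|=0.2958
x=-10: |R|=0.0196
x=-100: |R|=0.0753
θ=23/25≥1/2 ⇒ |1+2/25x|<|1−23/25x| ∀x<0 ⇒ interval (−∞,0).

interval (−∞, 0). Any h>0 works for λ=-7.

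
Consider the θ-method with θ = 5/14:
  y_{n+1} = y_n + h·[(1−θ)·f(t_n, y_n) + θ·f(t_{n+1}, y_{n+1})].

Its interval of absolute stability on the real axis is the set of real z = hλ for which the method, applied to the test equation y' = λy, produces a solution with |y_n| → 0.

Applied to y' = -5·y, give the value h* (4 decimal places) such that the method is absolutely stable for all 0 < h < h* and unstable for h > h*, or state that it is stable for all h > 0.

(-7.0000,0); λ=-5 ⇒ h* = (7)/5 = 1.4000.

On y'=λy, z=hλ:
  y_{n+1} = y_n + z·[9/14·y_n + 5/14·y_{n+1}] ⇒ (1 − 5/14z)y_{n+1} = (1 + 9/14z)y_n
  R(z) = (1 + 9/14z)/(1 − 5/14z).

Need |R(x)|<1, x<0.
x=-0.94: |R|=0.2963
R=−1: 1+9/14x = −1+5/14x ⇒ -2/7x=2 ⇒ x=2/(-2/7)=-7.0000
Confirm numerically:
  x=-6.980: |R|=0.99836 <1
  x=-5.497: |R|=0.85508 <1
  x=-3.456: |R|=0.54680 <1
  x=-2.906: |R|=0.42601 <1
  x=-7.421: |R|=1.03295 >1
  x=-7.275: |R|=1.02184 >1
  x=-7.032: |R|=1.00260 >1
Stable set (-7.0000, 0).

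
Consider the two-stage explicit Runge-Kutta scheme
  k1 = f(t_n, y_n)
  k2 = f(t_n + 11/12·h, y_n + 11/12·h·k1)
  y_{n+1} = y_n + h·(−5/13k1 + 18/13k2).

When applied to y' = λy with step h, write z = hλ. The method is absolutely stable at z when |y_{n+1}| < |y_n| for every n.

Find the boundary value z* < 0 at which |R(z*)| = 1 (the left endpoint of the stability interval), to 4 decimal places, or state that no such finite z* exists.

z* = -0.7879.

On y'=λy, z=hλ:
  k1=λy_n ⇒ h·k1=z·y_n;  k2=λ(1+11/12z)y_n ⇒ h·k2=z(1+11/12z)y_n
  y_{n+1}/y_n = 1 − 5/13z + 18/13z(1+11/12z) = 1 + z + 33/26z²
  ⇒ R(z) = 1 + z + 33/26z².

Need |R(x)|<1, x<0.
x=-0.79: |R|=1.0021
R=1: x+33/26x²=0 ⇒ x=−26/33=-0.7879; min R=1−1/(4·33/26)=0.8030>−1
Confirm numerically:
  x=-0.681: |R|=0.90762 <1
  x=-0.534: |R|=0.82793 <1
  x=-0.513: |R|=0.82102 <1
  x=-0.325: |R|=0.80906 <1
  x=-1.374: |R|=2.02215 >1
  x=-1.039: |R|=1.33116 >1
  x=-0.959: |R|=1.20829 >1
Interval (-0.7879, 0).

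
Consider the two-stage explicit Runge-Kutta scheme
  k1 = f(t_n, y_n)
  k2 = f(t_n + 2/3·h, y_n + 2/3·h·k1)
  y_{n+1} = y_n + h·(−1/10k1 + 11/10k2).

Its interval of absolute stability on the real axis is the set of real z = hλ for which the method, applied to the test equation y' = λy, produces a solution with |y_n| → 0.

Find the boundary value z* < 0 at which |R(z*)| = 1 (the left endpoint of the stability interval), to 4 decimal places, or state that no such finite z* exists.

z* = -1.3636.

With y'=λy (z=hλ):
  k1=λy_n ⇒ h·k1=z·y_n;  k2=λ(1+2/3z)y_n ⇒ h·k2=z(1+2/3z)y_n
  y_{n+1}/y_n = 1 − 1/10z + 11/10z(1+2/3z) = 1 + z + 11/15z²
  ⇒ R(z) = 1 + z + 11/15z².

Solve |R(x)|<1 on ℝ⁻.
x=-0.65: |R|=0.6598
R=1: x+11/15x²=0 ⇒ x=−15/11=-1.3636; min R=1−1/(4·11/15)=0.6591>−1
Confirm numerically:
  x=-1.045: |R|=0.75582 <1
  x=-0.666: |R|=0.65927 <1
  x=-0.562: |R|=0.66962 <1
  x=-1.961: |R|=1.85905 >1
  x=-1.914: |R|=1.77249 >1
  x=-1.749: |R|=1.49427 >1
So |R|<1 on (-1.3636, 0).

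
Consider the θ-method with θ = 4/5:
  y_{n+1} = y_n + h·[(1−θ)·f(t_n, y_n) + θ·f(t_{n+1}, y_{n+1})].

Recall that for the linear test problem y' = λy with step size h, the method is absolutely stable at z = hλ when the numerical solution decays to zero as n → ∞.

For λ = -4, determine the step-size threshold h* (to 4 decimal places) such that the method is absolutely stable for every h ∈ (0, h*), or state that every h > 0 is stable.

(−∞, 0) — no finite endpoint. Any h>0 works for λ=-4.

Test eqn y'=λy, z=hλ:
  y_{n+1} = y_n + z·[1/5·y_n + 4/5·y_{n+1}] ⇒ (1 − 4/5z)y_{n+1} = (1 + 1/5z)y_n
  ⇒ R(z) = (1 + 1/5z)/(1 − 4/5z).

Find x<0 with |R(x)|<1.
x=-1.53: |R|=0.3121
x=-2: |R|=0.2308
x=-10: |R|=0.1111
x=-100: |R|=0.2346
θ=4/5≥1/2 ⇒ |1+1/5x|<|1−4/5x| ∀x<0 ⇒ interval (−∞,0).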